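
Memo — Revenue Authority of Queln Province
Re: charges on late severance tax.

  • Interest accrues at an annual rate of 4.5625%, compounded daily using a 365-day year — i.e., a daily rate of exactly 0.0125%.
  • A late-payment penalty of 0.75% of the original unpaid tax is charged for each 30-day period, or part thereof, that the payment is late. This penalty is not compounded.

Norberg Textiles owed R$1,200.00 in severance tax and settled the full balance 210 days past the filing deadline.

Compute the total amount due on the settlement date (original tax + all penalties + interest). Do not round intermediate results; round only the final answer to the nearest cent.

Penalty periods: ⌈210/30⌉ = 7; penalty = 7 × 0.75% × R$1,200.00 = R$63.00
Interest: R$1,200.00 × ((1 + 0.000125)^210 − 1) = R$1,200.00 × 0.02659588… = R$31.9151…
Total = R$1,200.00 + R$63.0000 + R$31.9151… = R$1,294.92

R$1,294.92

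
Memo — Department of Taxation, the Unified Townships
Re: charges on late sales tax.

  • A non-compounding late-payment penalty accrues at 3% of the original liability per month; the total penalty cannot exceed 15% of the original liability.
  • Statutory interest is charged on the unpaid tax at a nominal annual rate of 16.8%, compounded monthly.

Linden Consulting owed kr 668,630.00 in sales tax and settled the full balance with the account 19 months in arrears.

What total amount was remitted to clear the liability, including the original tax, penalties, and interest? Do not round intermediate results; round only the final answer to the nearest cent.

Penalty (uncapped): 19 × 3% × kr 668,630.00 = kr 381,119.10; cap = 15% × kr 668,630.00 = kr 100,294.50 → penalty = kr 100,294.50
Interest (16.8%/yr ÷ 12 = 1.4%/month): kr 668,630.00 × ((1 + 0.014)^19 − 1) = kr 202,147.1085…
Total = kr 668,630.00 + kr 100,294.5000 + kr 202,147.1085… = kr 971,071.61

kr 971,071.61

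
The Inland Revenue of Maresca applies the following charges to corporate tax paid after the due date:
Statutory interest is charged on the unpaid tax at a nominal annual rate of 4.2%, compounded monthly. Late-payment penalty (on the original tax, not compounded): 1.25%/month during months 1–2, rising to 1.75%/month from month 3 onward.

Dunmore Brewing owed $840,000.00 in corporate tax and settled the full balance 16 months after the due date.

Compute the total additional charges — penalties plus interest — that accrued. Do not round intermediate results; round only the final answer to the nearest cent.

Penalty, months 1–2: 2 × 1.25% × $840,000.00 = $21,000.00
Penalty, months 3–16: 14 × 1.75% × $840,000.00 = $205,800.00
Interest (4.2%/yr ÷ 12 = 0.35%/month): $840,000.00 × ((1 + 0.0035)^16 − 1) = $48,295.1998…
Penalties + interest = $226,800.0000 + $48,295.1998… = $275,095.20

$275,095.20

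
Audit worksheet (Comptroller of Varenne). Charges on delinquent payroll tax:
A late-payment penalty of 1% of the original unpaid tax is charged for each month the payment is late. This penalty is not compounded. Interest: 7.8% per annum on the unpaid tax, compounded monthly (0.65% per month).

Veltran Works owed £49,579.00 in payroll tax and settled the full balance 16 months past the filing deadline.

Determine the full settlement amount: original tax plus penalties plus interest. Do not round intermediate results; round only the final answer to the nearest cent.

Late-payment penalty: 16 × 1% × £49,579.00 = £7,932.64
Interest: £49,579.00 × ((1 + 0.0065)^16 − 1) = £49,579.00 × 0.1092271… = £5,415.3699…
Total = £49,579.00 + £7,932.6400 + £5,415.3699… = £62,927.01

£62,927.01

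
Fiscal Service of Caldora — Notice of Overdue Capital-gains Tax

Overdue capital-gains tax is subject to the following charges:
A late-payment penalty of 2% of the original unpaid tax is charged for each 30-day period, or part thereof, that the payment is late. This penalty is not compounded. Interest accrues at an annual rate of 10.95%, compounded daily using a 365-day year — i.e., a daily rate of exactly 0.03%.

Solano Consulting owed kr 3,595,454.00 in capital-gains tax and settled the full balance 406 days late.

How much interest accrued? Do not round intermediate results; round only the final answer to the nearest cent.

Interest: kr 3,595,454.00 × ((1 + 0.0003)^406 − 1) = kr 3,595,454.00 × 0.12950754… = kr 465,638.4077…

kr 465,638.41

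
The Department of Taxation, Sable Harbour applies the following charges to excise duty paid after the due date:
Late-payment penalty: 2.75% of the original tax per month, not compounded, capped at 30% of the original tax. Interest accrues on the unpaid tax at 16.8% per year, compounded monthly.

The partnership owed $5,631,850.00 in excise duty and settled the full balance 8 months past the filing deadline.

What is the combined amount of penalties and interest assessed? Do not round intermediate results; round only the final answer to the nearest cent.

Penalty: 8 × 2.75% × $5,631,850.00 = $1,239,007.00 (below the 30% cap of $1,689,555.00)
Interest (16.8%/yr ÷ 12 = 1.4%/month): $5,631,850.00 × ((1 + 0.014)^8 − 1) = $662,555.5209…
Penalties + interest = $1,239,007.0000 + $662,555.5209… = $1,901,562.52

$1,901,562.52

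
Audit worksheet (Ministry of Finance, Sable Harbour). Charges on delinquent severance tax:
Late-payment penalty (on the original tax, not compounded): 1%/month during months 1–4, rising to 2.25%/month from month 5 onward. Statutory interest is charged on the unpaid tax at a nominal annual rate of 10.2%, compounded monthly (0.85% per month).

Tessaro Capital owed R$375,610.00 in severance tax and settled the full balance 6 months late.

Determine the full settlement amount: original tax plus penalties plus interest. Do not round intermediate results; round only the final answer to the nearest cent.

R$427,104.67

Penalty, months 1–4: 4 × 1% × R$375,610.00 = R$15,024.40
Penalty, months 5–6: 2 × 2.25% × R$375,610.00 = R$16,902.45
Interest: R$375,610.00 × ((1 + 0.0085)^6 − 1) = R$375,610.00 × 0.0520961… = R$19,567.8203…
Total = R$375,610.00 + R$31,926.8500 + R$19,567.8203… = R$427,104.67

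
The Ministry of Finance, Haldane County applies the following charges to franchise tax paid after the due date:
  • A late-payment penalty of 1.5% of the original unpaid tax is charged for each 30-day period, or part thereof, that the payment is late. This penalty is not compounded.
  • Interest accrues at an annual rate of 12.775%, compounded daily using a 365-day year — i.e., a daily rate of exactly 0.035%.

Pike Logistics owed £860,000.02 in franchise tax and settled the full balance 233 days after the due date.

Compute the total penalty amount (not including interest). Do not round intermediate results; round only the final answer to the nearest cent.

£103,200.00

Penalty periods: ⌈233/30⌉ = 8; penalty = 8 × 1.5% × £860,000.02 = £103,200.00…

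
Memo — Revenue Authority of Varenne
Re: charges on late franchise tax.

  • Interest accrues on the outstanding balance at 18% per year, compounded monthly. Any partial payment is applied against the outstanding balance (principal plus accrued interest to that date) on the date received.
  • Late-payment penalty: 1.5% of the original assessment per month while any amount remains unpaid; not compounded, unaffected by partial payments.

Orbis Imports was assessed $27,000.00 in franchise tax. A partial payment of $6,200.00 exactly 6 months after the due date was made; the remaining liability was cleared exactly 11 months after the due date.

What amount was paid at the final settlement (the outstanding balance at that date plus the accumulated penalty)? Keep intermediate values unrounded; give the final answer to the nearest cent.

Monthly rate = 18% ÷ 12 = 1.5%
Balance at month 6: $27,000.0000 × (1 + 0.015)^6 = $29,522.9681…
After $6,200.00 payment: $29,522.9681… − $6,200.00 = $23,322.9681…
Balance at month 11: $23,322.9681… × (1 + 0.015)^5 = $25,125.4605…
Penalty: 11 × 1.5% × $27,000.00 = $4,455.00
Final settlement = outstanding balance + penalty = $25,125.4605… + $4,455.00 = $29,580.46

$29,580.46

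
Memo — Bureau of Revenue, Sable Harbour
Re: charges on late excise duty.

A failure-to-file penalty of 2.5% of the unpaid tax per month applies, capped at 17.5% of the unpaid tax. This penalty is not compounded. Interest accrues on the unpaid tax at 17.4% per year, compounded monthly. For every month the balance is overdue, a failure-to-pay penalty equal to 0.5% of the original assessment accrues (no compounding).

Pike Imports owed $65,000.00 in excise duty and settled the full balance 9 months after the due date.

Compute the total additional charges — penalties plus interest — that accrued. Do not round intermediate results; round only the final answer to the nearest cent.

$23,291.50

Failure-to-file: 9 × 2.5% × $65,000.00 = $14,625.00, capped at 17.5% × $65,000.00 = $11,375.00
Failure-to-pay penalty: 9 × 0.5% × $65,000.00 = $2,925.00
Interest (17.4%/yr ÷ 12 = 1.45%/month): $65,000.00 × ((1 + 0.0145)^9 − 1) = $8,991.4978…
Penalties + interest = $14,300.0000 + $8,991.4978… = $23,291.50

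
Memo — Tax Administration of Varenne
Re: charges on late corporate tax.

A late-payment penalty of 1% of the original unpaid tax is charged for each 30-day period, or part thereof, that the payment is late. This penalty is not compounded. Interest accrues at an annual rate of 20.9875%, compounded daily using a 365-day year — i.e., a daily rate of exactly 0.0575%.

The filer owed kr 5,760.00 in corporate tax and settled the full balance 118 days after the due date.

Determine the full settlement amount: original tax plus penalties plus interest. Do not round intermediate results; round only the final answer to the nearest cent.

Penalty periods: ⌈118/30⌉ = 4; penalty = 4 × 1% × kr 5,760.00 = kr 230.40
Interest: kr 5,760.00 × ((1 + 0.000575)^118 − 1) = kr 5,760.00 × 0.07018390… = kr 404.2593…
Total = kr 5,760.00 + kr 230.4000 + kr 404.2593… = kr 6,394.66

kr 6,394.66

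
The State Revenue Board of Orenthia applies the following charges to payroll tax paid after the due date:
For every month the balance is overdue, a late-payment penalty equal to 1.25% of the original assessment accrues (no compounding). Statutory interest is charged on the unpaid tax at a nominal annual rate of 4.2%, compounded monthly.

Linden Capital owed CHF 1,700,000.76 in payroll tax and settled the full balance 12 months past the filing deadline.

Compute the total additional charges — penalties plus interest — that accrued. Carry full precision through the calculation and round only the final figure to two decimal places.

CHF 327,790.76

Late-payment penalty: 12 × 1.25% × CHF 1,700,000.76 = CHF 255,000.11…
Interest (4.2%/yr ÷ 12 = 0.35%/month): CHF 1,700,000.76 × ((1 + 0.0035)^12 − 1) = CHF 72,790.6448…
Penalties + interest = CHF 255,000.1140 + CHF 72,790.6448… = CHF 327,790.76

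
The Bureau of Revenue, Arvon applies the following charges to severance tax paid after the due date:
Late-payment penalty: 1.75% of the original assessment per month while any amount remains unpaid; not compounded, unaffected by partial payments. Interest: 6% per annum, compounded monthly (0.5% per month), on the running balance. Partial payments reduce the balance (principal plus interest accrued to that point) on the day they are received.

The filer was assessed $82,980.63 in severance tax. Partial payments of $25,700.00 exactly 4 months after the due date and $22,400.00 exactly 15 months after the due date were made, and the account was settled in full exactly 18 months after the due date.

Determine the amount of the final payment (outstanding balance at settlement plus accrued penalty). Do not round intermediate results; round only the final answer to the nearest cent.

$66,617.48

Balance at month 4: $82,980.6300 × (1 + 0.005)^4 = $84,652.7312…
After $25,700.00 payment: $84,652.7312… − $25,700.00 = $58,952.7312…
Balance at month 15: $58,952.7312… × (1 + 0.005)^11 = $62,277.4196…
After $22,400.00 payment: $62,277.4196… − $22,400.00 = $39,877.4196…
Balance at month 18: $39,877.4196… × (1 + 0.005)^3 = $40,478.5767…
Penalty: 18 × 1.75% × $82,980.63 = $26,138.90…
Final settlement = outstanding balance + penalty = $40,478.5767… + $26,138.90… = $66,617.48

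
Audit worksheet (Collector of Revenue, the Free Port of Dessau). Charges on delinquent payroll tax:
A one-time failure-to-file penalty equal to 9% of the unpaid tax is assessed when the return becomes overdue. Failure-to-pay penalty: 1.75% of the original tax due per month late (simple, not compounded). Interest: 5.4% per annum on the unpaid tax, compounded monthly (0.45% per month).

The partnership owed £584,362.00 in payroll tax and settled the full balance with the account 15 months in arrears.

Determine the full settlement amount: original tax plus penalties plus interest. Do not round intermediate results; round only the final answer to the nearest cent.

Failure-to-file penalty: 9% × £584,362.00 = £52,592.58
Failure-to-pay penalty = 1.75% × £584,362.00 × 15 mo = £153,395.03…
Interest: £584,362.00 × ((1 + 0.0045)^15 − 1) = £584,362.00 × 0.0696683… = £40,711.4938…
Total = £584,362.00 + £205,987.6050 + £40,711.4938… = £831,061.10

£831,061.10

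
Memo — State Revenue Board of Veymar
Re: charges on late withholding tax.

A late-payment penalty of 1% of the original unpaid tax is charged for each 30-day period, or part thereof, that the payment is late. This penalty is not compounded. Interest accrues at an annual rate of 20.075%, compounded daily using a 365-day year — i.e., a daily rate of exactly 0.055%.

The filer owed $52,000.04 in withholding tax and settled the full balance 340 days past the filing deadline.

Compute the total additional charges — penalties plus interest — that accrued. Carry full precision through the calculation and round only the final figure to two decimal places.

Penalty periods: ⌈340/30⌉ = 12; penalty = 12 × 1% × $52,000.04 = $6,240.00…
Interest: $52,000.04 × ((1 + 0.00055)^340 − 1) = $52,000.04 × 0.20556531… = $10,689.4043…
Penalties + interest = $6,240.0048 + $10,689.4043… = $16,929.41

$16,929.41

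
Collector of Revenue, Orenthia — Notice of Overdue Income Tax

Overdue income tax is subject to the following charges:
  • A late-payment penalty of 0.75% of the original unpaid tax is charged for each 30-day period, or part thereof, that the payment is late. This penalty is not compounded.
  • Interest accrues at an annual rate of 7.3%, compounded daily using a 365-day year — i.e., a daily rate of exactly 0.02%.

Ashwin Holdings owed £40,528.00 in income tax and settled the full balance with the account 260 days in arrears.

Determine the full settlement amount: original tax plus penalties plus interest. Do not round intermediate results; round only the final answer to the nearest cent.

£45,426.63

Penalty periods: ⌈260/30⌉ = 9; penalty = 9 × 0.75% × £40,528.00 = £2,735.64
Interest: £40,528.00 × ((1 + 0.0002)^260 − 1) = £40,528.00 × 0.05337027… = £2,162.9901…
Total = £40,528.00 + £2,735.6400 + £2,162.9901… = £45,426.63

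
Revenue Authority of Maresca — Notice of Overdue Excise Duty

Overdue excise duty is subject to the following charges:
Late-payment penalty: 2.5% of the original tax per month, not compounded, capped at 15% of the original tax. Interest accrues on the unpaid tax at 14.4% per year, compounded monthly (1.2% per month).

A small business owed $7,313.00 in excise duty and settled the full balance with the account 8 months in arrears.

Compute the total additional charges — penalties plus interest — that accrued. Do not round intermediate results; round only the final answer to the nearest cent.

Penalty (uncapped): 8 × 2.5% × $7,313.00 = $1,462.60; cap = 15% × $7,313.00 = $1,096.95 → penalty = $1,096.95
Interest: $7,313.00 × ((1 + 0.012)^8 − 1) = $7,313.00 × 0.1001302… = $732.2524…
Penalties + interest = $1,096.9500 + $732.2524… = $1,829.20

$1,829.20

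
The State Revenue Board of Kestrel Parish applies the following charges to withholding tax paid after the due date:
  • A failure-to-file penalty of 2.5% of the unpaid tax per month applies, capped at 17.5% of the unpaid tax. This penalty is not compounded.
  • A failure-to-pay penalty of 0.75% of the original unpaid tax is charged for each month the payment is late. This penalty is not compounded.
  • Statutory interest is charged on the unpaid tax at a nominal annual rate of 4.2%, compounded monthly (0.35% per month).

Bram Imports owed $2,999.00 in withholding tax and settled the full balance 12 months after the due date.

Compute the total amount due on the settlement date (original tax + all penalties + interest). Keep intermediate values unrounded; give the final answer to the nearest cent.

$3,922.15

Failure-to-file: 12 × 2.5% × $2,999.00 = $899.70, capped at 17.5% × $2,999.00 = $524.83…
Failure-to-pay penalty = 0.75% × $2,999.00 × 12 mo = $269.91
Interest: $2,999.00 × ((1 + 0.0035)^12 − 1) = $2,999.00 × 0.0428180… = $128.4112…
Total = $2,999.00 + $794.7350 + $128.4112… = $3,922.15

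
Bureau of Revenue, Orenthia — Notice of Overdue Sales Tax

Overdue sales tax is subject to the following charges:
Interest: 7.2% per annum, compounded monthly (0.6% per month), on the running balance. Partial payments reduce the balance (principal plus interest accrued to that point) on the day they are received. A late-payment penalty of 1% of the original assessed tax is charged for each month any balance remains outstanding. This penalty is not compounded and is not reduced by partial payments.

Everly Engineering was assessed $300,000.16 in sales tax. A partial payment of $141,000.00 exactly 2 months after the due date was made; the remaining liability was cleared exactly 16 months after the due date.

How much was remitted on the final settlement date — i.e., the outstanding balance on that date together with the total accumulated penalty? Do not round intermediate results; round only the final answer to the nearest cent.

Balance at month 2: $300,000.1600 × (1 + 0.006)^2 = $303,610.9619…
After $141,000.00 payment: $303,610.9619… − $141,000.00 = $162,610.9619…
Balance at month 16: $162,610.9619… × (1 + 0.006)^14 = $176,815.9949…
Penalty: 16 × 1% × $300,000.16 = $48,000.03…
Final settlement = outstanding balance + penalty = $176,815.9949… + $48,000.03… = $224,816.02

$224,816.02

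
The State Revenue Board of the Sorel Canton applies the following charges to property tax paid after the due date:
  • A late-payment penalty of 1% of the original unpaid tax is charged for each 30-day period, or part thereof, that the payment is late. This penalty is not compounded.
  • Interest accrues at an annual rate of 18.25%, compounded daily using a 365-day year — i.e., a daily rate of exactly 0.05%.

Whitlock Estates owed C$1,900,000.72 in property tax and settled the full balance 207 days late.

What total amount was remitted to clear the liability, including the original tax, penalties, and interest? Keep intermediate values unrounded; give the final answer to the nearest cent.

Penalty periods: ⌈207/30⌉ = 7; penalty = 7 × 1% × C$1,900,000.72 = C$133,000.05…
Interest: C$1,900,000.72 × ((1 + 0.0005)^207 − 1) = C$1,900,000.72 × 0.10901711… = C$207,132.5813…
Total = C$1,900,000.72 + C$133,000.0504 + C$207,132.5813… = C$2,240,133.35

C$2,240,133.35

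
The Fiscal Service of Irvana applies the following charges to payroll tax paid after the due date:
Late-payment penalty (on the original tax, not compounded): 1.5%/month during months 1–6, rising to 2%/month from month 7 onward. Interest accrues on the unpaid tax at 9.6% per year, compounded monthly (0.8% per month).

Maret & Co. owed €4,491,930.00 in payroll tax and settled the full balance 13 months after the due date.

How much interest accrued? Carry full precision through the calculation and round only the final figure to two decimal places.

€490,255.54

Interest: €4,491,930.00 × ((1 + 0.008)^13 − 1) = €4,491,930.00 × 0.1091414… = €490,255.5436…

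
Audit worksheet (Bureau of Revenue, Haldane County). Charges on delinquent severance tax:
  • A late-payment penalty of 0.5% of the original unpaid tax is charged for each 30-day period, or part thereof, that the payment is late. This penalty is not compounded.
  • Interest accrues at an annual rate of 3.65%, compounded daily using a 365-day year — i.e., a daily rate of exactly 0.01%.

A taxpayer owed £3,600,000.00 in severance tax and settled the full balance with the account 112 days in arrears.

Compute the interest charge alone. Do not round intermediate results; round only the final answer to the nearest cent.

Interest: £3,600,000.00 × ((1 + 0.0001)^112 − 1) = £3,600,000.00 × 0.01126239… = £40,544.5988…

£40,544.60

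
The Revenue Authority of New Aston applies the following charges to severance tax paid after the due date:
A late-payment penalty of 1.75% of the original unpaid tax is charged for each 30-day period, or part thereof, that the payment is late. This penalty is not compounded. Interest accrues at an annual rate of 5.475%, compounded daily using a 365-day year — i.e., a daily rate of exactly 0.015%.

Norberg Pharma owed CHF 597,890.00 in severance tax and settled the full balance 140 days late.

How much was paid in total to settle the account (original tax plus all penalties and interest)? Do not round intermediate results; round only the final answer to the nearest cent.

CHF 662,892.87

Penalty periods: ⌈140/30⌉ = 5; penalty = 5 × 1.75% × CHF 597,890.00 = CHF 52,315.38…
Interest: CHF 597,890.00 × ((1 + 0.00015)^140 − 1) = CHF 597,890.00 × 0.02122044… = CHF 12,687.4909…
Total = CHF 597,890.00 + CHF 52,315.3750 + CHF 12,687.4909… = CHF 662,892.87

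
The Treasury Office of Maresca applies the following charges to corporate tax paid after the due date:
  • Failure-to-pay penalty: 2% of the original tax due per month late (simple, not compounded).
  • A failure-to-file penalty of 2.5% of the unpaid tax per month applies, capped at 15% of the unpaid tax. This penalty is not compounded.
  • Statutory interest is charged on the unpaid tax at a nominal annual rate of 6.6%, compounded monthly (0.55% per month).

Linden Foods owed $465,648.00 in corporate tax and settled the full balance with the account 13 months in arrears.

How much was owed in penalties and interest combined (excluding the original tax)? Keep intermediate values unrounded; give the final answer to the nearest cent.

$225,330.67

Failure-to-file: 13 × 2.5% × $465,648.00 = $151,335.60, capped at 15% × $465,648.00 = $69,847.20
Failure-to-pay penalty = 2% × $465,648.00 × 13 mo = $121,068.48
Interest: $465,648.00 × ((1 + 0.0055)^13 − 1) = $465,648.00 × 0.0739077… = $34,414.9932…
Penalties + interest = $190,915.6800 + $34,414.9932… = $225,330.67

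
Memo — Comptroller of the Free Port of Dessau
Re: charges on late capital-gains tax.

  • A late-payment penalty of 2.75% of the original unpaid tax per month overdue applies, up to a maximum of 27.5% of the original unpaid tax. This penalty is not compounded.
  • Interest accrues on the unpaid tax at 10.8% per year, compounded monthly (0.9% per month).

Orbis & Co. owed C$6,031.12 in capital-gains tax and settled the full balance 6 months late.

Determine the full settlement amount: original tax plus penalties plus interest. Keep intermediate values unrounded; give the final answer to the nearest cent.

Penalty: 6 × 2.75% × C$6,031.12 = C$995.13… (below the 27.5% cap of C$1,658.56…)
Interest: C$6,031.12 × ((1 + 0.009)^6 − 1) = C$6,031.12 × 0.0552297… = C$333.0968…
Total = C$6,031.12 + C$995.1348 + C$333.0968… = C$7,359.35

C$7,359.35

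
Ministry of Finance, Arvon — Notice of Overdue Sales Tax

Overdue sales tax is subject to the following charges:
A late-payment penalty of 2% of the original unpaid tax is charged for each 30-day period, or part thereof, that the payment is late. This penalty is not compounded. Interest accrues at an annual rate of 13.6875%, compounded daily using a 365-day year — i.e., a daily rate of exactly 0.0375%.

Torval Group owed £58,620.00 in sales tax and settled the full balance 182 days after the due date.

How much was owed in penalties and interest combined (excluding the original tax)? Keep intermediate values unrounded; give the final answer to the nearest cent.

Penalty periods: ⌈182/30⌉ = 7; penalty = 7 × 2% × £58,620.00 = £8,206.80
Interest: £58,620.00 × ((1 + 0.000375)^182 − 1) = £58,620.00 × 0.07061924… = £4,139.6996…
Penalties + interest = £8,206.8000 + £4,139.6996… = £12,346.50

£12,346.50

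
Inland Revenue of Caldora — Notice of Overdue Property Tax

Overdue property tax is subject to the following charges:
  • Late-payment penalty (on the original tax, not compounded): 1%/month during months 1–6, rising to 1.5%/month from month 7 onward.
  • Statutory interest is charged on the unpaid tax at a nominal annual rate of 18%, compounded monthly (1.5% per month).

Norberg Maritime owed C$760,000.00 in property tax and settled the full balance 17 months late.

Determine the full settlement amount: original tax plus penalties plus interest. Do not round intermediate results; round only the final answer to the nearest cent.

Penalty, months 1–6: 6 × 1% × C$760,000.00 = C$45,600.00
Penalty, months 7–17: 11 × 1.5% × C$760,000.00 = C$125,400.00
Interest: C$760,000.00 × ((1 + 0.015)^17 − 1) = C$760,000.00 × 0.2880203… = C$218,895.4515…
Total = C$760,000.00 + C$171,000.0000 + C$218,895.4515… = C$1,149,895.45

C$1,149,895.45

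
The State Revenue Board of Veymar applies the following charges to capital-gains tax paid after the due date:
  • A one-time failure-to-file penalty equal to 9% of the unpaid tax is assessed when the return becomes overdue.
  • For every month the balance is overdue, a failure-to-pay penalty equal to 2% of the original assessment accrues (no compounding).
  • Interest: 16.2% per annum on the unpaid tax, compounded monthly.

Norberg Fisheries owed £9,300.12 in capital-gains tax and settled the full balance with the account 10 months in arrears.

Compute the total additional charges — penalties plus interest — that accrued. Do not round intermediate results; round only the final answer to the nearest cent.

Failure-to-file penalty: 9% × £9,300.12 = £837.01…
Failure-to-pay penalty = 2% × £9,300.12 × 10 mo = £1,860.02…
Interest (16.2%/yr ÷ 12 = 1.35%/month): £9,300.12 × ((1 + 0.0135)^10 − 1) = £1,334.6006…
Penalties + interest = £2,697.0348 + £1,334.6006… = £4,031.64

£4,031.64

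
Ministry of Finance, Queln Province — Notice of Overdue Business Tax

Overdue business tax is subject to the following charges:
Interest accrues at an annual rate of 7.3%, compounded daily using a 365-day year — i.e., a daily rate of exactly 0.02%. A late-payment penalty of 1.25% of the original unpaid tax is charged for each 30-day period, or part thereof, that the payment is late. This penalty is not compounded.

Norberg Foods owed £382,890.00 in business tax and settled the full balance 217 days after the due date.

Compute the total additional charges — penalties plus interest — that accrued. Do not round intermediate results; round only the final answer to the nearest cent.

£55,270.56

Penalty periods: ⌈217/30⌉ = 8; penalty = 8 × 1.25% × £382,890.00 = £38,289.00
Interest: £382,890.00 × ((1 + 0.0002)^217 − 1) = £382,890.00 × 0.04435102… = £16,981.5627…
Penalties + interest = £38,289.0000 + £16,981.5627… = £55,270.56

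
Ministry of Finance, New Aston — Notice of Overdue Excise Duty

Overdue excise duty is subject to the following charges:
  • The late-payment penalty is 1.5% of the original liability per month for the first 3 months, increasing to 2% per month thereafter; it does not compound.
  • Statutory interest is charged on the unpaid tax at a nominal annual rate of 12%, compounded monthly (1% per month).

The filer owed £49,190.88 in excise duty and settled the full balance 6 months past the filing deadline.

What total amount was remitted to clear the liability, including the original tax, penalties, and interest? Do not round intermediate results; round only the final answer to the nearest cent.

Penalty, months 1–3: 3 × 1.5% × £49,190.88 = £2,213.59…
Penalty, months 4–6: 3 × 2% × £49,190.88 = £2,951.45…
Interest: £49,190.88 × ((1 + 0.01)^6 − 1) = £49,190.88 × 0.0615202… = £3,026.2303…
Total = £49,190.88 + £5,165.0424 + £3,026.2303… = £57,382.15

£57,382.15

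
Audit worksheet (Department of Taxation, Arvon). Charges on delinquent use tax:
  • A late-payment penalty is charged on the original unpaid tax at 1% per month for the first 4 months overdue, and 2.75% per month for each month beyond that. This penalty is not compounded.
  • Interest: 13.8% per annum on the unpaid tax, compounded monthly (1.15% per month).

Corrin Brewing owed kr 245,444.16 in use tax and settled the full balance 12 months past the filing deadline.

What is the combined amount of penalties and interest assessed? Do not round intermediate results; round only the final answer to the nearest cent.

kr 99,913.42

Penalty, months 1–4: 4 × 1% × kr 245,444.16 = kr 9,817.77…
Penalty, months 5–12: 8 × 2.75% × kr 245,444.16 = kr 53,997.72…
Interest: kr 245,444.16 × ((1 + 0.0115)^12 − 1) = kr 245,444.16 × 0.1470719… = kr 36,097.9418…
Penalties + interest = kr 63,815.4816 + kr 36,097.9418… = kr 99,913.42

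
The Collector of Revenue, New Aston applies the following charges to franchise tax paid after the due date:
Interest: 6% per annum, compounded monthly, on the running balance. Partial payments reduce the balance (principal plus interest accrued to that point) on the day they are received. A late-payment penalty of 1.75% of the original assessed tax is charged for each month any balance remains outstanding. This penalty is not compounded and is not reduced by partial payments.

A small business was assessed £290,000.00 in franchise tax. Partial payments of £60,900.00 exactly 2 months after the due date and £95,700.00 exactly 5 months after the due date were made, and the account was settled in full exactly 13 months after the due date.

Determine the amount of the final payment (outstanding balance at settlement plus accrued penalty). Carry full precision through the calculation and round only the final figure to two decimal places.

£211,470.83

Monthly rate = 6% ÷ 12 = 0.5%
Balance at month 2: £290,000.0000 × (1 + 0.005)^2 = £292,907.2500
After £60,900.00 payment: £292,907.2500 − £60,900.00 = £232,007.2500
Balance at month 5: £232,007.2500 × (1 + 0.005)^3 = £235,504.7883…
After £95,700.00 payment: £235,504.7883… − £95,700.00 = £139,804.7883…
Balance at month 13: £139,804.7883… × (1 + 0.005)^8 = £145,495.8280…
Penalty: 13 × 1.75% × £290,000.00 = £65,975.00
Final settlement = outstanding balance + penalty = £145,495.8280… + £65,975.00 = £211,470.83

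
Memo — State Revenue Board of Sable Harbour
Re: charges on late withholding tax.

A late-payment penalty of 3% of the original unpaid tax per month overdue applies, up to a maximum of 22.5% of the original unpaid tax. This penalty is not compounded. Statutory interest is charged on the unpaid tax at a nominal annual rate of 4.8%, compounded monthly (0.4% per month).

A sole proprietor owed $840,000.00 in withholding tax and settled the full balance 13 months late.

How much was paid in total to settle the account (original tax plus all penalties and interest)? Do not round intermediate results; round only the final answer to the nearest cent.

$1,073,743.85

Penalty (uncapped): 13 × 3% × $840,000.00 = $327,600.00; cap = 22.5% × $840,000.00 = $189,000.00 → penalty = $189,000.00
Interest: $840,000.00 × ((1 + 0.004)^13 − 1) = $840,000.00 × 0.0532665… = $44,743.8502…
Total = $840,000.00 + $189,000.0000 + $44,743.8502… = $1,073,743.85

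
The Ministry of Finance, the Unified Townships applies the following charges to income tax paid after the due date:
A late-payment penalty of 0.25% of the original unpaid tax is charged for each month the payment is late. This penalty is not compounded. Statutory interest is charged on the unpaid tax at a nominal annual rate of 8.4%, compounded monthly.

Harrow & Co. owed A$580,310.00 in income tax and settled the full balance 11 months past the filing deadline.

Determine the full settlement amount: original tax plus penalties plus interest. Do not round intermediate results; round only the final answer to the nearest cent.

Late-payment penalty = 0.25% × A$580,310.00 × 11 mo = A$15,958.53…
Interest (8.4%/yr ÷ 12 = 0.7%/month): A$580,310.00 × ((1 + 0.007)^11 − 1) = A$46,281.1124…
Total = A$580,310.00 + A$15,958.5250 + A$46,281.1124… = A$642,549.64

A$642,549.64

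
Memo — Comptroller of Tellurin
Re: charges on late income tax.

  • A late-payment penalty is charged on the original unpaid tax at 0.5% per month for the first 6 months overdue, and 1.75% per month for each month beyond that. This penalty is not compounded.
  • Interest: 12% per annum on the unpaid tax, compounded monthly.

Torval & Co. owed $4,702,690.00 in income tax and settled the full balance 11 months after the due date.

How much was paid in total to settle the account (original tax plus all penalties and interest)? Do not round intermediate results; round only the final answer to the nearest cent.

Penalty, months 1–6: 6 × 0.5% × $4,702,690.00 = $141,080.70
Penalty, months 7–11: 5 × 1.75% × $4,702,690.00 = $411,485.38…
Interest (12%/yr ÷ 12 = 1%/month): $4,702,690.00 × ((1 + 0.01)^11 − 1) = $543,952.3772…
Total = $4,702,690.00 + $552,566.0750 + $543,952.3772… = $5,799,208.45

$5,799,208.45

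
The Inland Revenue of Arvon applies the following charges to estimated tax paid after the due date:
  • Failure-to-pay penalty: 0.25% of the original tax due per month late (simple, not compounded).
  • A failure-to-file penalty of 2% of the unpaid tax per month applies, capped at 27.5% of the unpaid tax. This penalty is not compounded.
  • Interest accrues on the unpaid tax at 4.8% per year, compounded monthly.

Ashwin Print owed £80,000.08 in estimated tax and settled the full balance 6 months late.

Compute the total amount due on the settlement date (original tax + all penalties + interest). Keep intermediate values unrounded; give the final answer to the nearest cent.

£92,739.40

Failure-to-file: 6 × 2% × £80,000.08 = £9,600.01… (under the 27.5% cap)
Failure-to-pay penalty = 0.25% × £80,000.08 × 6 mo = £1,200.00…
Interest (4.8%/yr ÷ 12 = 0.4%/month): £80,000.08 × ((1 + 0.004)^6 − 1) = £1,939.3046…
Total = £80,000.08 + £10,800.0108 + £1,939.3046… = £92,739.40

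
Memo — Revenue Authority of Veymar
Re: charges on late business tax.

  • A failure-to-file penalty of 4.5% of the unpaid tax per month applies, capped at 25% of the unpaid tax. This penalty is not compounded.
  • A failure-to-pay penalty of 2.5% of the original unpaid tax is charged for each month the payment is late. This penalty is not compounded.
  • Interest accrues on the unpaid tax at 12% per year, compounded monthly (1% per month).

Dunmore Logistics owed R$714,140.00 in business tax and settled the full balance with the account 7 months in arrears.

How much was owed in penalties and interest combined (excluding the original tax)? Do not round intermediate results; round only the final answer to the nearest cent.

Failure-to-file: 7 × 4.5% × R$714,140.00 = R$224,954.10, capped at 25% × R$714,140.00 = R$178,535.00
Failure-to-pay penalty = 2.5% × R$714,140.00 × 7 mo = R$124,974.50
Interest: R$714,140.00 × ((1 + 0.01)^7 − 1) = R$714,140.00 × 0.0721354… = R$51,514.7404…
Penalties + interest = R$303,509.5000 + R$51,514.7404… = R$355,024.24

R$355,024.24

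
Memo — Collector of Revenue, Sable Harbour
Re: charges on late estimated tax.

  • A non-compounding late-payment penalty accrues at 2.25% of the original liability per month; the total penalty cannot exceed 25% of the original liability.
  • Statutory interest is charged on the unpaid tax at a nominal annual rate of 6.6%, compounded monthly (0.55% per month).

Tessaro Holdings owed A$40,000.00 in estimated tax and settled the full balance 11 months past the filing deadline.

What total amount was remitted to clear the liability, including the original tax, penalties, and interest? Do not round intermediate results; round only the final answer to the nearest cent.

A$52,387.66

Penalty: 11 × 2.25% × A$40,000.00 = A$9,900.00 (below the 25% cap of A$10,000.00)
Interest: A$40,000.00 × ((1 + 0.0055)^11 − 1) = A$40,000.00 × 0.0621915… = A$2,487.6602…
Total = A$40,000.00 + A$9,900.0000 + A$2,487.6602… = A$52,387.66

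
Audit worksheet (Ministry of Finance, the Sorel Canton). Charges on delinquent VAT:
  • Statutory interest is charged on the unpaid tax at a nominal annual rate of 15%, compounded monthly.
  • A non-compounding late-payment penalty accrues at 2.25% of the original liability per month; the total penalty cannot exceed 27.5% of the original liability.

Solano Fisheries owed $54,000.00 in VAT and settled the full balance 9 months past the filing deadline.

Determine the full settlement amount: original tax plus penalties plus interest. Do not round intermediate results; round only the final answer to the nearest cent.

Penalty: 9 × 2.25% × $54,000.00 = $10,935.00 (below the 27.5% cap of $14,850.00)
Interest (15%/yr ÷ 12 = 1.25%/month): $54,000.00 × ((1 + 0.0125)^9 − 1) = $6,387.7776…
Total = $54,000.00 + $10,935.0000 + $6,387.7776… = $71,322.78

$71,322.78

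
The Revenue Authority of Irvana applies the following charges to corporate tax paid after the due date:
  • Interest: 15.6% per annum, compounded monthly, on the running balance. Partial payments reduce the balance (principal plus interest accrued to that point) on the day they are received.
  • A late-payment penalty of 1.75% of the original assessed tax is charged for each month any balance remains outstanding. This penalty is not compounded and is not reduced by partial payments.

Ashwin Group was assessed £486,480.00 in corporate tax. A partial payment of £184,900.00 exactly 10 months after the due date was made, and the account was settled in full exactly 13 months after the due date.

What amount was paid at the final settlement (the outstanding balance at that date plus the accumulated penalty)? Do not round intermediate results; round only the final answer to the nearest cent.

Monthly rate = 15.6% ÷ 12 = 1.3%
Balance at month 10: £486,480.0000 × (1 + 0.013)^10 = £553,553.2998…
After £184,900.00 payment: £553,553.2998… − £184,900.00 = £368,653.2998…
Balance at month 13: £368,653.2998… × (1 + 0.013)^3 = £383,218.4957…
Penalty: 13 × 1.75% × £486,480.00 = £110,674.20
Final settlement = outstanding balance + penalty = £383,218.4957… + £110,674.20 = £493,892.70

£493,892.70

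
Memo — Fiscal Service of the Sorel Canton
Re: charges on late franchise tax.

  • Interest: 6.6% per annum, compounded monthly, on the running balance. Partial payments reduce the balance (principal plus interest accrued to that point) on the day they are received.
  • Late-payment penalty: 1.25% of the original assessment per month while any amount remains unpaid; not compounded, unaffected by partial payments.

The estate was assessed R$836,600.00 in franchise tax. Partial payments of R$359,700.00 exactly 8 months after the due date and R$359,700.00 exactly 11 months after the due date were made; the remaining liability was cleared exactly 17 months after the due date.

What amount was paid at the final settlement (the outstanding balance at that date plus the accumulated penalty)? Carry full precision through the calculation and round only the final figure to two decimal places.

R$346,501.42

Monthly rate = 6.6% ÷ 12 = 0.55%
Balance at month 8: R$836,600.0000 × (1 + 0.0055)^8 = R$874,126.8486…
After R$359,700.00 payment: R$874,126.8486… − R$359,700.00 = R$514,426.8486…
Balance at month 11: R$514,426.8486… × (1 + 0.0055)^3 = R$522,961.6615…
After R$359,700.00 payment: R$522,961.6615… − R$359,700.00 = R$163,261.6615…
Balance at month 17: R$163,261.6615… × (1 + 0.0055)^6 = R$168,723.9218…
Penalty: 17 × 1.25% × R$836,600.00 = R$177,777.50
Final settlement = outstanding balance + penalty = R$168,723.9218… + R$177,777.50 = R$346,501.42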